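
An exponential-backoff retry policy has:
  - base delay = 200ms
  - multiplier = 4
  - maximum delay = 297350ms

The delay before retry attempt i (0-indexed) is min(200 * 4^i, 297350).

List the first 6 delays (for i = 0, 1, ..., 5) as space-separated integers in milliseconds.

Computing each delay:
  i=0: min(200*4^0, 297350) = 200
  i=1: min(200*4^1, 297350) = 800
  i=2: min(200*4^2, 297350) = 3200
  i=3: min(200*4^3, 297350) = 12800
  i=4: min(200*4^4, 297350) = 51200
  i=5: min(200*4^5, 297350) = 204800

Answer: 200 800 3200 12800 51200 204800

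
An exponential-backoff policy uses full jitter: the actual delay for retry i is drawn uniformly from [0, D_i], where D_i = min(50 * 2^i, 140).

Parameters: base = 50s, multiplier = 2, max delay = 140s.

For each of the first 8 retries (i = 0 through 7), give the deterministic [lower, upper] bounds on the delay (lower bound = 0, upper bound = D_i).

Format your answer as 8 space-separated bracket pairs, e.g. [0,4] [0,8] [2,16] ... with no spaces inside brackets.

Answer: [0,50] [0,100] [0,140] [0,140] [0,140] [0,140] [0,140] [0,140]

Derivation:
Computing bounds per retry:
  i=0: D_i=min(50*2^0,140)=50, bounds=[0,50]
  i=1: D_i=min(50*2^1,140)=100, bounds=[0,100]
  i=2: D_i=min(50*2^2,140)=140, bounds=[0,140]
  i=3: D_i=min(50*2^3,140)=140, bounds=[0,140]
  i=4: D_i=min(50*2^4,140)=140, bounds=[0,140]
  i=5: D_i=min(50*2^5,140)=140, bounds=[0,140]
  i=6: D_i=min(50*2^6,140)=140, bounds=[0,140]
  i=7: D_i=min(50*2^7,140)=140, bounds=[0,140]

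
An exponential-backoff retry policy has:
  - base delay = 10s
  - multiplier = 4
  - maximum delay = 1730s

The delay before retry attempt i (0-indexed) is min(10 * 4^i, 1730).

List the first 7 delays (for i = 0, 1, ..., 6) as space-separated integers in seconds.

Computing each delay:
  i=0: min(10*4^0, 1730) = 10
  i=1: min(10*4^1, 1730) = 40
  i=2: min(10*4^2, 1730) = 160
  i=3: min(10*4^3, 1730) = 640
  i=4: min(10*4^4, 1730) = 1730
  i=5: min(10*4^5, 1730) = 1730
  i=6: min(10*4^6, 1730) = 1730

Answer: 10 40 160 640 1730 1730 1730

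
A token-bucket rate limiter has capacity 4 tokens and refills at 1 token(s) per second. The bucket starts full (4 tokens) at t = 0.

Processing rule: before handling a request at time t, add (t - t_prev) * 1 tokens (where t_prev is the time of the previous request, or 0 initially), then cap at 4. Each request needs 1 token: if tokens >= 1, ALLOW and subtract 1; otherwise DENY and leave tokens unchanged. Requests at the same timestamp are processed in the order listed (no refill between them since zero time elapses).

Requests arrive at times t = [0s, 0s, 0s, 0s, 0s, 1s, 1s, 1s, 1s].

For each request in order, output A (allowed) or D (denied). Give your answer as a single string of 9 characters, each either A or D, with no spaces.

Simulating step by step:
  req#1 t=0s: ALLOW
  req#2 t=0s: ALLOW
  req#3 t=0s: ALLOW
  req#4 t=0s: ALLOW
  req#5 t=0s: DENY
  req#6 t=1s: ALLOW
  req#7 t=1s: DENY
  req#8 t=1s: DENY
  req#9 t=1s: DENY

Answer: AAAADADDD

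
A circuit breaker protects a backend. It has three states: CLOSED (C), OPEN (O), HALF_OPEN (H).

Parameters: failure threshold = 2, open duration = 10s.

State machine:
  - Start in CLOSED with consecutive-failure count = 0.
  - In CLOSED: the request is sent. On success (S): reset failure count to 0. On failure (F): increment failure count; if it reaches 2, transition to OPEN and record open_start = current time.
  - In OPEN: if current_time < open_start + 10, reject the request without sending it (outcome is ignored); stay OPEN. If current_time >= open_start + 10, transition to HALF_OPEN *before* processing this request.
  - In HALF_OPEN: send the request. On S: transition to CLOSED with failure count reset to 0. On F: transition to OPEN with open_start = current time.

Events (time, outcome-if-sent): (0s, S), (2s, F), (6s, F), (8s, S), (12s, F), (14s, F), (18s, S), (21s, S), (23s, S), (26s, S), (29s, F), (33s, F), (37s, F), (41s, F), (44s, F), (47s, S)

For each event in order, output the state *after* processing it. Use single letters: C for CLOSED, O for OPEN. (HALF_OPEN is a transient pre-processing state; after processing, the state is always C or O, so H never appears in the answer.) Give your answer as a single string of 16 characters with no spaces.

Answer: CCOOOOCCCCCOOOOO

Derivation:
State after each event:
  event#1 t=0s outcome=S: state=CLOSED
  event#2 t=2s outcome=F: state=CLOSED
  event#3 t=6s outcome=F: state=OPEN
  event#4 t=8s outcome=S: state=OPEN
  event#5 t=12s outcome=F: state=OPEN
  event#6 t=14s outcome=F: state=OPEN
  event#7 t=18s outcome=S: state=CLOSED
  event#8 t=21s outcome=S: state=CLOSED
  event#9 t=23s outcome=S: state=CLOSED
  event#10 t=26s outcome=S: state=CLOSED
  event#11 t=29s outcome=F: state=CLOSED
  event#12 t=33s outcome=F: state=OPEN
  event#13 t=37s outcome=F: state=OPEN
  event#14 t=41s outcome=F: state=OPEN
  event#15 t=44s outcome=F: state=OPEN
  event#16 t=47s outcome=S: state=OPEN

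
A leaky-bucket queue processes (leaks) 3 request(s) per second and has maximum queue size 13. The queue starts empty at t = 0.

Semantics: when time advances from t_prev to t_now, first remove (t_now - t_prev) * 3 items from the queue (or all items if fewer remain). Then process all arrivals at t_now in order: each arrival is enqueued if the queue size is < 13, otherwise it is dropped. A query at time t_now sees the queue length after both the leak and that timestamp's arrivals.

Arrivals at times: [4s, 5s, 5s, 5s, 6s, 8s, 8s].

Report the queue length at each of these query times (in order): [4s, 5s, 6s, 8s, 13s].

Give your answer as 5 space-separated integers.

Queue lengths at query times:
  query t=4s: backlog = 1
  query t=5s: backlog = 3
  query t=6s: backlog = 1
  query t=8s: backlog = 2
  query t=13s: backlog = 0

Answer: 1 3 1 2 0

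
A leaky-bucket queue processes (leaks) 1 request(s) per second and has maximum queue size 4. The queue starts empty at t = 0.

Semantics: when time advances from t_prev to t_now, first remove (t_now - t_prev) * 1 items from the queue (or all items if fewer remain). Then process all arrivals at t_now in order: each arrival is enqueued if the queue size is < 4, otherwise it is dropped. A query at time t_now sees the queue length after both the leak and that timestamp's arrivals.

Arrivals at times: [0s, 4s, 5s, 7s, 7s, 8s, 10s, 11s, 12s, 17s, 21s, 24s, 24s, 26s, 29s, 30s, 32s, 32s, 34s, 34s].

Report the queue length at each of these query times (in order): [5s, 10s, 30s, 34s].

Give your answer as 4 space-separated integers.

Answer: 1 1 1 2

Derivation:
Queue lengths at query times:
  query t=5s: backlog = 1
  query t=10s: backlog = 1
  query t=30s: backlog = 1
  query t=34s: backlog = 2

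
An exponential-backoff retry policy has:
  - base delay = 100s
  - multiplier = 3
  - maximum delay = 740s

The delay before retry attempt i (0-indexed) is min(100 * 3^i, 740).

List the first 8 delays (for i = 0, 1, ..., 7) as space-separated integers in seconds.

Computing each delay:
  i=0: min(100*3^0, 740) = 100
  i=1: min(100*3^1, 740) = 300
  i=2: min(100*3^2, 740) = 740
  i=3: min(100*3^3, 740) = 740
  i=4: min(100*3^4, 740) = 740
  i=5: min(100*3^5, 740) = 740
  i=6: min(100*3^6, 740) = 740
  i=7: min(100*3^7, 740) = 740

Answer: 100 300 740 740 740 740 740 740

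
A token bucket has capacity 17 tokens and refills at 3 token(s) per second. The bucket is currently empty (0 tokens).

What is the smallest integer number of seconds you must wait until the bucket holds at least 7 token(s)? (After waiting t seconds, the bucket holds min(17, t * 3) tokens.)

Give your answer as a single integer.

Need t * 3 >= 7, so t >= 7/3.
Smallest integer t = ceil(7/3) = 3.

Answer: 3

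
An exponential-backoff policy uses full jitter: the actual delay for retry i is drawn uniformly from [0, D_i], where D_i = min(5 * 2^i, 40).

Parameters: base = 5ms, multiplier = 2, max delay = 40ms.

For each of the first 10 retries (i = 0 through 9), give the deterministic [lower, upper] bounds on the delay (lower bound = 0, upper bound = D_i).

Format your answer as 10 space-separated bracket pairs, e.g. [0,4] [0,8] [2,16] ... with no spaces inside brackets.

Answer: [0,5] [0,10] [0,20] [0,40] [0,40] [0,40] [0,40] [0,40] [0,40] [0,40]

Derivation:
Computing bounds per retry:
  i=0: D_i=min(5*2^0,40)=5, bounds=[0,5]
  i=1: D_i=min(5*2^1,40)=10, bounds=[0,10]
  i=2: D_i=min(5*2^2,40)=20, bounds=[0,20]
  i=3: D_i=min(5*2^3,40)=40, bounds=[0,40]
  i=4: D_i=min(5*2^4,40)=40, bounds=[0,40]
  i=5: D_i=min(5*2^5,40)=40, bounds=[0,40]
  i=6: D_i=min(5*2^6,40)=40, bounds=[0,40]
  i=7: D_i=min(5*2^7,40)=40, bounds=[0,40]
  i=8: D_i=min(5*2^8,40)=40, bounds=[0,40]
  i=9: D_i=min(5*2^9,40)=40, bounds=[0,40]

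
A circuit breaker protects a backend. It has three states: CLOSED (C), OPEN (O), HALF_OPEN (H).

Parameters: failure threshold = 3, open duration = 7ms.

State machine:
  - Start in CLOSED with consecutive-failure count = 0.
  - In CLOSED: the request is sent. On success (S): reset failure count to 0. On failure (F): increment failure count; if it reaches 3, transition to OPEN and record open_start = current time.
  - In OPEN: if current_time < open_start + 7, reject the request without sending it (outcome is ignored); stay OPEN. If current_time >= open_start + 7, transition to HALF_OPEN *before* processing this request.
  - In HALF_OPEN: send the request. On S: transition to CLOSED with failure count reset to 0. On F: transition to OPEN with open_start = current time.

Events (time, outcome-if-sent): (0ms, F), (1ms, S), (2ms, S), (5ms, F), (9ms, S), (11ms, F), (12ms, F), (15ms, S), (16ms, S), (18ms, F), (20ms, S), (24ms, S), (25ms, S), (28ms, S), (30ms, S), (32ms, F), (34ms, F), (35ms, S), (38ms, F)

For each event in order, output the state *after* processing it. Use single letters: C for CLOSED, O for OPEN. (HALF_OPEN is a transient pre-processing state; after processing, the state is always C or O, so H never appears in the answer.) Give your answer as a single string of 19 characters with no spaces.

Answer: CCCCCCCCCCCCCCCCCCC

Derivation:
State after each event:
  event#1 t=0ms outcome=F: state=CLOSED
  event#2 t=1ms outcome=S: state=CLOSED
  event#3 t=2ms outcome=S: state=CLOSED
  event#4 t=5ms outcome=F: state=CLOSED
  event#5 t=9ms outcome=S: state=CLOSED
  event#6 t=11ms outcome=F: state=CLOSED
  event#7 t=12ms outcome=F: state=CLOSED
  event#8 t=15ms outcome=S: state=CLOSED
  event#9 t=16ms outcome=S: state=CLOSED
  event#10 t=18ms outcome=F: state=CLOSED
  event#11 t=20ms outcome=S: state=CLOSED
  event#12 t=24ms outcome=S: state=CLOSED
  event#13 t=25ms outcome=S: state=CLOSED
  event#14 t=28ms outcome=S: state=CLOSED
  event#15 t=30ms outcome=S: state=CLOSED
  event#16 t=32ms outcome=F: state=CLOSED
  event#17 t=34ms outcome=F: state=CLOSED
  event#18 t=35ms outcome=S: state=CLOSED
  event#19 t=38ms outcome=F: state=CLOSED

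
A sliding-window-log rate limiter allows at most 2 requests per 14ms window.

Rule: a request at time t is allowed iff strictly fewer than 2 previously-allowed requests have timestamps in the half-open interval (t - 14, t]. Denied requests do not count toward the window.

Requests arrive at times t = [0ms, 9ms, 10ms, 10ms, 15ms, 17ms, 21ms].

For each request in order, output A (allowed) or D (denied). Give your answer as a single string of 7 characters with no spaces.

Answer: AADDADD

Derivation:
Tracking allowed requests in the window:
  req#1 t=0ms: ALLOW
  req#2 t=9ms: ALLOW
  req#3 t=10ms: DENY
  req#4 t=10ms: DENY
  req#5 t=15ms: ALLOW
  req#6 t=17ms: DENY
  req#7 t=21ms: DENY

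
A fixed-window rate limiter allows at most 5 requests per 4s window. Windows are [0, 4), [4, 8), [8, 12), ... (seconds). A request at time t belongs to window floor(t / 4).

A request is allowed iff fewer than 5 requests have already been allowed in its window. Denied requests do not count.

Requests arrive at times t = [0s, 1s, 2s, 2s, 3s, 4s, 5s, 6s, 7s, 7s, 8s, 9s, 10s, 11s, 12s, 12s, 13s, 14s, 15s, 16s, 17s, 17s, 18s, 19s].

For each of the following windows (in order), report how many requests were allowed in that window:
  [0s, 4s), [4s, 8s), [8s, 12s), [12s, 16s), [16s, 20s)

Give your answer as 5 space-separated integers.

Answer: 5 5 4 5 5

Derivation:
Processing requests:
  req#1 t=0s (window 0): ALLOW
  req#2 t=1s (window 0): ALLOW
  req#3 t=2s (window 0): ALLOW
  req#4 t=2s (window 0): ALLOW
  req#5 t=3s (window 0): ALLOW
  req#6 t=4s (window 1): ALLOW
  req#7 t=5s (window 1): ALLOW
  req#8 t=6s (window 1): ALLOW
  req#9 t=7s (window 1): ALLOW
  req#10 t=7s (window 1): ALLOW
  req#11 t=8s (window 2): ALLOW
  req#12 t=9s (window 2): ALLOW
  req#13 t=10s (window 2): ALLOW
  req#14 t=11s (window 2): ALLOW
  req#15 t=12s (window 3): ALLOW
  req#16 t=12s (window 3): ALLOW
  req#17 t=13s (window 3): ALLOW
  req#18 t=14s (window 3): ALLOW
  req#19 t=15s (window 3): ALLOW
  req#20 t=16s (window 4): ALLOW
  req#21 t=17s (window 4): ALLOW
  req#22 t=17s (window 4): ALLOW
  req#23 t=18s (window 4): ALLOW
  req#24 t=19s (window 4): ALLOW

Allowed counts by window: 5 5 4 5 5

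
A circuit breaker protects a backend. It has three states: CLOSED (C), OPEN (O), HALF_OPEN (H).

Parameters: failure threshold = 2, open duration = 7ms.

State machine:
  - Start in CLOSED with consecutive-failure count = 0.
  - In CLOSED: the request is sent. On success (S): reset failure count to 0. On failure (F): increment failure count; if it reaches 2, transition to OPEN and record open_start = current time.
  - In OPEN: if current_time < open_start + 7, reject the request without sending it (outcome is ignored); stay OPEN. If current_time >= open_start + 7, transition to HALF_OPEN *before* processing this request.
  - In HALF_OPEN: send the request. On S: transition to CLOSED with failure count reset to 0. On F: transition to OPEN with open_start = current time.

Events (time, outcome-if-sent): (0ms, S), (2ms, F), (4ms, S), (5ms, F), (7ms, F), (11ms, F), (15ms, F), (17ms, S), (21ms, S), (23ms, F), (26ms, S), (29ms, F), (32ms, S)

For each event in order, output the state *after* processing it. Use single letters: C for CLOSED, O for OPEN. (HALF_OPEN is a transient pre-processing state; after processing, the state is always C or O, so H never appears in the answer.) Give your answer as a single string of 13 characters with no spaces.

State after each event:
  event#1 t=0ms outcome=S: state=CLOSED
  event#2 t=2ms outcome=F: state=CLOSED
  event#3 t=4ms outcome=S: state=CLOSED
  event#4 t=5ms outcome=F: state=CLOSED
  event#5 t=7ms outcome=F: state=OPEN
  event#6 t=11ms outcome=F: state=OPEN
  event#7 t=15ms outcome=F: state=OPEN
  event#8 t=17ms outcome=S: state=OPEN
  event#9 t=21ms outcome=S: state=OPEN
  event#10 t=23ms outcome=F: state=OPEN
  event#11 t=26ms outcome=S: state=OPEN
  event#12 t=29ms outcome=F: state=OPEN
  event#13 t=32ms outcome=S: state=CLOSED

Answer: CCCCOOOOOOOOC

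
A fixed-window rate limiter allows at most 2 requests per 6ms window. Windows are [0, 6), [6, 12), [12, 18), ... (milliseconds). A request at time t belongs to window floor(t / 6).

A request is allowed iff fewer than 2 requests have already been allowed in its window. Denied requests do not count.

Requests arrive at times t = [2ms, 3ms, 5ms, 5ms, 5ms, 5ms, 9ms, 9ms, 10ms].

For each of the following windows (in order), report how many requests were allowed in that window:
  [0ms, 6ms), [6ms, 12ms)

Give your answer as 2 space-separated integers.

Answer: 2 2

Derivation:
Processing requests:
  req#1 t=2ms (window 0): ALLOW
  req#2 t=3ms (window 0): ALLOW
  req#3 t=5ms (window 0): DENY
  req#4 t=5ms (window 0): DENY
  req#5 t=5ms (window 0): DENY
  req#6 t=5ms (window 0): DENY
  req#7 t=9ms (window 1): ALLOW
  req#8 t=9ms (window 1): ALLOW
  req#9 t=10ms (window 1): DENY

Allowed counts by window: 2 2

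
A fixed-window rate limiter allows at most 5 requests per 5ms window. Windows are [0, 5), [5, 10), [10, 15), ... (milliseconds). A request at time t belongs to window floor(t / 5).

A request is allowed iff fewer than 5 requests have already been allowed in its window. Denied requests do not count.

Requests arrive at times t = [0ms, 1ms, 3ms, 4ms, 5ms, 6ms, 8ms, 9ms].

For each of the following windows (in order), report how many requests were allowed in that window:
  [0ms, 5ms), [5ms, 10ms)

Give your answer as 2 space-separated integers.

Processing requests:
  req#1 t=0ms (window 0): ALLOW
  req#2 t=1ms (window 0): ALLOW
  req#3 t=3ms (window 0): ALLOW
  req#4 t=4ms (window 0): ALLOW
  req#5 t=5ms (window 1): ALLOW
  req#6 t=6ms (window 1): ALLOW
  req#7 t=8ms (window 1): ALLOW
  req#8 t=9ms (window 1): ALLOW

Allowed counts by window: 4 4

Answer: 4 4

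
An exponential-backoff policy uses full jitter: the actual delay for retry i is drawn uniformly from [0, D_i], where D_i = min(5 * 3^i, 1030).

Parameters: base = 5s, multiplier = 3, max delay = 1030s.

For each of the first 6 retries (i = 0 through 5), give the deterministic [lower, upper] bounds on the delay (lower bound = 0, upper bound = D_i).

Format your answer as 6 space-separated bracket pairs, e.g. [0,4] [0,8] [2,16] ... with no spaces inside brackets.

Answer: [0,5] [0,15] [0,45] [0,135] [0,405] [0,1030]

Derivation:
Computing bounds per retry:
  i=0: D_i=min(5*3^0,1030)=5, bounds=[0,5]
  i=1: D_i=min(5*3^1,1030)=15, bounds=[0,15]
  i=2: D_i=min(5*3^2,1030)=45, bounds=[0,45]
  i=3: D_i=min(5*3^3,1030)=135, bounds=[0,135]
  i=4: D_i=min(5*3^4,1030)=405, bounds=[0,405]
  i=5: D_i=min(5*3^5,1030)=1030, bounds=[0,1030]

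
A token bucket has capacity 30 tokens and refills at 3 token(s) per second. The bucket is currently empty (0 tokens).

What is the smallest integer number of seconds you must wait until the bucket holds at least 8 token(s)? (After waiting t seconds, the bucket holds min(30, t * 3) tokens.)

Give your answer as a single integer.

Need t * 3 >= 8, so t >= 8/3.
Smallest integer t = ceil(8/3) = 3.

Answer: 3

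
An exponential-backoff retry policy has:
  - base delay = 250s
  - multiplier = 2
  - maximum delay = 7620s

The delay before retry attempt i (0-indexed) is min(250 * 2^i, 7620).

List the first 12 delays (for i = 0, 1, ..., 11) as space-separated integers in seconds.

Computing each delay:
  i=0: min(250*2^0, 7620) = 250
  i=1: min(250*2^1, 7620) = 500
  i=2: min(250*2^2, 7620) = 1000
  i=3: min(250*2^3, 7620) = 2000
  i=4: min(250*2^4, 7620) = 4000
  i=5: min(250*2^5, 7620) = 7620
  i=6: min(250*2^6, 7620) = 7620
  i=7: min(250*2^7, 7620) = 7620
  i=8: min(250*2^8, 7620) = 7620
  i=9: min(250*2^9, 7620) = 7620
  i=10: min(250*2^10, 7620) = 7620
  i=11: min(250*2^11, 7620) = 7620

Answer: 250 500 1000 2000 4000 7620 7620 7620 7620 7620 7620 7620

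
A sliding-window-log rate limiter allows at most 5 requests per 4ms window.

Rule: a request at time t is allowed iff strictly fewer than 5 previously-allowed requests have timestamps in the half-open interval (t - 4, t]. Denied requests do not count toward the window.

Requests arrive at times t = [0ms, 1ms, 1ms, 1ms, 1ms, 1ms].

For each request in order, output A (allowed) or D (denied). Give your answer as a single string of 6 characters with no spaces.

Tracking allowed requests in the window:
  req#1 t=0ms: ALLOW
  req#2 t=1ms: ALLOW
  req#3 t=1ms: ALLOW
  req#4 t=1ms: ALLOW
  req#5 t=1ms: ALLOW
  req#6 t=1ms: DENY

Answer: AAAAAD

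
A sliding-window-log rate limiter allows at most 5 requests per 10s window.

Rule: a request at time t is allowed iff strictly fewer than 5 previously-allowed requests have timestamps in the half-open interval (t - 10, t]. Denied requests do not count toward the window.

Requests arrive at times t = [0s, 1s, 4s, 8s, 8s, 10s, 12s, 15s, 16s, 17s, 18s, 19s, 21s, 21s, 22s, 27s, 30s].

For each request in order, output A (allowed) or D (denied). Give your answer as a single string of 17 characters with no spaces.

Answer: AAAAAAAADDAAADAAA

Derivation:
Tracking allowed requests in the window:
  req#1 t=0s: ALLOW
  req#2 t=1s: ALLOW
  req#3 t=4s: ALLOW
  req#4 t=8s: ALLOW
  req#5 t=8s: ALLOW
  req#6 t=10s: ALLOW
  req#7 t=12s: ALLOW
  req#8 t=15s: ALLOW
  req#9 t=16s: DENY
  req#10 t=17s: DENY
  req#11 t=18s: ALLOW
  req#12 t=19s: ALLOW
  req#13 t=21s: ALLOW
  req#14 t=21s: DENY
  req#15 t=22s: ALLOW
  req#16 t=27s: ALLOW
  req#17 t=30s: ALLOW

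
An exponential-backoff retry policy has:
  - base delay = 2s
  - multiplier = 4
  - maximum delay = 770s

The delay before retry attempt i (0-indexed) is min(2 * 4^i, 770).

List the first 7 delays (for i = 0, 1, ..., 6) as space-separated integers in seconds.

Answer: 2 8 32 128 512 770 770

Derivation:
Computing each delay:
  i=0: min(2*4^0, 770) = 2
  i=1: min(2*4^1, 770) = 8
  i=2: min(2*4^2, 770) = 32
  i=3: min(2*4^3, 770) = 128
  i=4: min(2*4^4, 770) = 512
  i=5: min(2*4^5, 770) = 770
  i=6: min(2*4^6, 770) = 770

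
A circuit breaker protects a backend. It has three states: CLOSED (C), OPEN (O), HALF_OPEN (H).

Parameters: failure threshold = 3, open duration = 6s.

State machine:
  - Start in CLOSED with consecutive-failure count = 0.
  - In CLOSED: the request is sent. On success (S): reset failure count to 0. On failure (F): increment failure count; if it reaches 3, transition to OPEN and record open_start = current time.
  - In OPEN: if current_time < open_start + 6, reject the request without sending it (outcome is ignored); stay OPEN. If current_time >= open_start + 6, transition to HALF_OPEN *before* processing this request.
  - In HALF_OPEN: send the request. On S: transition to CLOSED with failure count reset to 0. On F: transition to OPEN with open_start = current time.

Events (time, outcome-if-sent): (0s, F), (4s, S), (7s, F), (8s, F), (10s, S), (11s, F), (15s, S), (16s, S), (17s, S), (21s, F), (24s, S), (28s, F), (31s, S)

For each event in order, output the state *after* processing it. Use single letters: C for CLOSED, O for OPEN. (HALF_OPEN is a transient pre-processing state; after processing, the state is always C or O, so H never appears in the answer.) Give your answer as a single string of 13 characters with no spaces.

State after each event:
  event#1 t=0s outcome=F: state=CLOSED
  event#2 t=4s outcome=S: state=CLOSED
  event#3 t=7s outcome=F: state=CLOSED
  event#4 t=8s outcome=F: state=CLOSED
  event#5 t=10s outcome=S: state=CLOSED
  event#6 t=11s outcome=F: state=CLOSED
  event#7 t=15s outcome=S: state=CLOSED
  event#8 t=16s outcome=S: state=CLOSED
  event#9 t=17s outcome=S: state=CLOSED
  event#10 t=21s outcome=F: state=CLOSED
  event#11 t=24s outcome=S: state=CLOSED
  event#12 t=28s outcome=F: state=CLOSED
  event#13 t=31s outcome=S: state=CLOSED

Answer: CCCCCCCCCCCCC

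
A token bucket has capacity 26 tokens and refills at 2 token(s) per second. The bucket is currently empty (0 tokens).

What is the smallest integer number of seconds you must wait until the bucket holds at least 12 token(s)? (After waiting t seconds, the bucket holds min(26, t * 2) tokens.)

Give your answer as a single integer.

Need t * 2 >= 12, so t >= 12/2.
Smallest integer t = ceil(12/2) = 6.

Answer: 6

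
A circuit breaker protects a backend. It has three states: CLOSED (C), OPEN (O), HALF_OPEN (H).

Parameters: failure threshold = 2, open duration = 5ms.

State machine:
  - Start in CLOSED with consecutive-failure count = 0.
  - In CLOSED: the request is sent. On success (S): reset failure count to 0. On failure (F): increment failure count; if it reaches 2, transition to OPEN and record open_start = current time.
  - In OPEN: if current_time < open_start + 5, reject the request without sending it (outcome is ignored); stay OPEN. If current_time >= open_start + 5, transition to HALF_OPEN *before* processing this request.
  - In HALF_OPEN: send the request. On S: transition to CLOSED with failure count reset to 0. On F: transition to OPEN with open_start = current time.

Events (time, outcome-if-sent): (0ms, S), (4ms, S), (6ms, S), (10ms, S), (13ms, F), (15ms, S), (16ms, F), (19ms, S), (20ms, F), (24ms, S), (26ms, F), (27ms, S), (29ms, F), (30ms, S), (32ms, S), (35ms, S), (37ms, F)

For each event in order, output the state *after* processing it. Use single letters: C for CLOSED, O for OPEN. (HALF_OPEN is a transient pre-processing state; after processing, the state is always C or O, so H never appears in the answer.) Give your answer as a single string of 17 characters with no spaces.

State after each event:
  event#1 t=0ms outcome=S: state=CLOSED
  event#2 t=4ms outcome=S: state=CLOSED
  event#3 t=6ms outcome=S: state=CLOSED
  event#4 t=10ms outcome=S: state=CLOSED
  event#5 t=13ms outcome=F: state=CLOSED
  event#6 t=15ms outcome=S: state=CLOSED
  event#7 t=16ms outcome=F: state=CLOSED
  event#8 t=19ms outcome=S: state=CLOSED
  event#9 t=20ms outcome=F: state=CLOSED
  event#10 t=24ms outcome=S: state=CLOSED
  event#11 t=26ms outcome=F: state=CLOSED
  event#12 t=27ms outcome=S: state=CLOSED
  event#13 t=29ms outcome=F: state=CLOSED
  event#14 t=30ms outcome=S: state=CLOSED
  event#15 t=32ms outcome=S: state=CLOSED
  event#16 t=35ms outcome=S: state=CLOSED
  event#17 t=37ms outcome=F: state=CLOSED

Answer: CCCCCCCCCCCCCCCCC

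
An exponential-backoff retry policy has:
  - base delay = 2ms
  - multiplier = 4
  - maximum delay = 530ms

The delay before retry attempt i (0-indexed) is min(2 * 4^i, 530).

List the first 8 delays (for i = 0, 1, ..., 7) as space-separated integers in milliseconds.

Answer: 2 8 32 128 512 530 530 530

Derivation:
Computing each delay:
  i=0: min(2*4^0, 530) = 2
  i=1: min(2*4^1, 530) = 8
  i=2: min(2*4^2, 530) = 32
  i=3: min(2*4^3, 530) = 128
  i=4: min(2*4^4, 530) = 512
  i=5: min(2*4^5, 530) = 530
  i=6: min(2*4^6, 530) = 530
  i=7: min(2*4^7, 530) = 530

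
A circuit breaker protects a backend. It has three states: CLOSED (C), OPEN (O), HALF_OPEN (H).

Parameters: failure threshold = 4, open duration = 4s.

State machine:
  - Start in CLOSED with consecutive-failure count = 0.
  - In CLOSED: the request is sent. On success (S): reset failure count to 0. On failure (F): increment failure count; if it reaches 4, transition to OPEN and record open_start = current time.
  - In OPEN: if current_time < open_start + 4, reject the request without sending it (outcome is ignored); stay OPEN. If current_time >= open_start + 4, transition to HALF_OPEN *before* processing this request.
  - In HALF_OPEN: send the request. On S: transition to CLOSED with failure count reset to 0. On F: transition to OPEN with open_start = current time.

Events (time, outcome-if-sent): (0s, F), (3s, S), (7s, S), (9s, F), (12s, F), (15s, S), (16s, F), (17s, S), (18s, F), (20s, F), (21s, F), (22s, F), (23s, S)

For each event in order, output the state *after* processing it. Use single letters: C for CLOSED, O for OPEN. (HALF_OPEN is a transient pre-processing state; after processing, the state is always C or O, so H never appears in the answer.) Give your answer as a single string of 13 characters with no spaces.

Answer: CCCCCCCCCCCOO

Derivation:
State after each event:
  event#1 t=0s outcome=F: state=CLOSED
  event#2 t=3s outcome=S: state=CLOSED
  event#3 t=7s outcome=S: state=CLOSED
  event#4 t=9s outcome=F: state=CLOSED
  event#5 t=12s outcome=F: state=CLOSED
  event#6 t=15s outcome=S: state=CLOSED
  event#7 t=16s outcome=F: state=CLOSED
  event#8 t=17s outcome=S: state=CLOSED
  event#9 t=18s outcome=F: state=CLOSED
  event#10 t=20s outcome=F: state=CLOSED
  event#11 t=21s outcome=F: state=CLOSED
  event#12 t=22s outcome=F: state=OPEN
  event#13 t=23s outcome=S: state=OPEN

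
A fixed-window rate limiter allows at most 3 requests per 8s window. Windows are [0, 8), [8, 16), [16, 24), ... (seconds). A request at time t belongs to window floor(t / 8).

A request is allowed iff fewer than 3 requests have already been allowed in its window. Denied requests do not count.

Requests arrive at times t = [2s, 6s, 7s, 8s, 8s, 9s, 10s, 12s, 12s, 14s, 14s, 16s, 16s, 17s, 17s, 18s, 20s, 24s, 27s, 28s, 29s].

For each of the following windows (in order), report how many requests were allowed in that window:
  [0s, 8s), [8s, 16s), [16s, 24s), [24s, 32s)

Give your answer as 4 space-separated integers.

Processing requests:
  req#1 t=2s (window 0): ALLOW
  req#2 t=6s (window 0): ALLOW
  req#3 t=7s (window 0): ALLOW
  req#4 t=8s (window 1): ALLOW
  req#5 t=8s (window 1): ALLOW
  req#6 t=9s (window 1): ALLOW
  req#7 t=10s (window 1): DENY
  req#8 t=12s (window 1): DENY
  req#9 t=12s (window 1): DENY
  req#10 t=14s (window 1): DENY
  req#11 t=14s (window 1): DENY
  req#12 t=16s (window 2): ALLOW
  req#13 t=16s (window 2): ALLOW
  req#14 t=17s (window 2): ALLOW
  req#15 t=17s (window 2): DENY
  req#16 t=18s (window 2): DENY
  req#17 t=20s (window 2): DENY
  req#18 t=24s (window 3): ALLOW
  req#19 t=27s (window 3): ALLOW
  req#20 t=28s (window 3): ALLOW
  req#21 t=29s (window 3): DENY

Allowed counts by window: 3 3 3 3

Answer: 3 3 3 3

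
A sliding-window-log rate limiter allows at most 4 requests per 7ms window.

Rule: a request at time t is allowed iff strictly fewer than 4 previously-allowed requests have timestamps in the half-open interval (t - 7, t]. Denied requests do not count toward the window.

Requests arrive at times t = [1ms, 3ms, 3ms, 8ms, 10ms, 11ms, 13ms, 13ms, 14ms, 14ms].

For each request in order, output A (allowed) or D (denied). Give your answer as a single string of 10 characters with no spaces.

Tracking allowed requests in the window:
  req#1 t=1ms: ALLOW
  req#2 t=3ms: ALLOW
  req#3 t=3ms: ALLOW
  req#4 t=8ms: ALLOW
  req#5 t=10ms: ALLOW
  req#6 t=11ms: ALLOW
  req#7 t=13ms: ALLOW
  req#8 t=13ms: DENY
  req#9 t=14ms: DENY
  req#10 t=14ms: DENY

Answer: AAAAAAADDD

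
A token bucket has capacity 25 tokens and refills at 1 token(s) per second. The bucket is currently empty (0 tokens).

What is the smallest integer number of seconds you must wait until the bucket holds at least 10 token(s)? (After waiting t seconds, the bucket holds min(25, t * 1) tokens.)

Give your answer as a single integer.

Need t * 1 >= 10, so t >= 10/1.
Smallest integer t = ceil(10/1) = 10.

Answer: 10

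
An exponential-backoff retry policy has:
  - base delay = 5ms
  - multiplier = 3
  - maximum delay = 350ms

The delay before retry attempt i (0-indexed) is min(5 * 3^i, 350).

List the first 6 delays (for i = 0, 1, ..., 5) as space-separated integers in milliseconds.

Answer: 5 15 45 135 350 350

Derivation:
Computing each delay:
  i=0: min(5*3^0, 350) = 5
  i=1: min(5*3^1, 350) = 15
  i=2: min(5*3^2, 350) = 45
  i=3: min(5*3^3, 350) = 135
  i=4: min(5*3^4, 350) = 350
  i=5: min(5*3^5, 350) = 350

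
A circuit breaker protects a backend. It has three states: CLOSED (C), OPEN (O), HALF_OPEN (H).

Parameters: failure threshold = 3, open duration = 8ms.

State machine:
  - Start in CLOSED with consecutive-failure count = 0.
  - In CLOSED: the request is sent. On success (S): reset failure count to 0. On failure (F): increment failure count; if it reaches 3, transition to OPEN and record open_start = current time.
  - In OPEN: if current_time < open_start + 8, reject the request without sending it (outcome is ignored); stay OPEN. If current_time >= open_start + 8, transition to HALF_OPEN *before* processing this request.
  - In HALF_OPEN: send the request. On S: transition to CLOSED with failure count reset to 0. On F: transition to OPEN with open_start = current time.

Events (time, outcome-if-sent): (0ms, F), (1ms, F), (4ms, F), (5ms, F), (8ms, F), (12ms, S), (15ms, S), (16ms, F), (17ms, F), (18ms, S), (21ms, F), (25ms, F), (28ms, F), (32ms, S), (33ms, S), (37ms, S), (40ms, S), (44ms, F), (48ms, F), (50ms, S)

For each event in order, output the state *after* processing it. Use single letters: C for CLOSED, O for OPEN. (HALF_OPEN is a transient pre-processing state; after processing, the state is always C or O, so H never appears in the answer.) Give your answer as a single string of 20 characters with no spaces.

Answer: CCOOOCCCCCCCOOOCCCCC

Derivation:
State after each event:
  event#1 t=0ms outcome=F: state=CLOSED
  event#2 t=1ms outcome=F: state=CLOSED
  event#3 t=4ms outcome=F: state=OPEN
  event#4 t=5ms outcome=F: state=OPEN
  event#5 t=8ms outcome=F: state=OPEN
  event#6 t=12ms outcome=S: state=CLOSED
  event#7 t=15ms outcome=S: state=CLOSED
  event#8 t=16ms outcome=F: state=CLOSED
  event#9 t=17ms outcome=F: state=CLOSED
  event#10 t=18ms outcome=S: state=CLOSED
  event#11 t=21ms outcome=F: state=CLOSED
  event#12 t=25ms outcome=F: state=CLOSED
  event#13 t=28ms outcome=F: state=OPEN
  event#14 t=32ms outcome=S: state=OPEN
  event#15 t=33ms outcome=S: state=OPEN
  event#16 t=37ms outcome=S: state=CLOSED
  event#17 t=40ms outcome=S: state=CLOSED
  event#18 t=44ms outcome=F: state=CLOSED
  event#19 t=48ms outcome=F: state=CLOSED
  event#20 t=50ms outcome=S: state=CLOSED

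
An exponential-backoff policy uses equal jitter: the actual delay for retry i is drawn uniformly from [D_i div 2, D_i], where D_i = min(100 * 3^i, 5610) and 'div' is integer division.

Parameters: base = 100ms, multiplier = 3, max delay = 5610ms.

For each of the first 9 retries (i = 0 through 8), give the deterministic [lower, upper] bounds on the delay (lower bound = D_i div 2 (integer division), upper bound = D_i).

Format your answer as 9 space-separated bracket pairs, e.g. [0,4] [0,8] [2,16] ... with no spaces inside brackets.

Answer: [50,100] [150,300] [450,900] [1350,2700] [2805,5610] [2805,5610] [2805,5610] [2805,5610] [2805,5610]

Derivation:
Computing bounds per retry:
  i=0: D_i=min(100*3^0,5610)=100, bounds=[50,100]
  i=1: D_i=min(100*3^1,5610)=300, bounds=[150,300]
  i=2: D_i=min(100*3^2,5610)=900, bounds=[450,900]
  i=3: D_i=min(100*3^3,5610)=2700, bounds=[1350,2700]
  i=4: D_i=min(100*3^4,5610)=5610, bounds=[2805,5610]
  i=5: D_i=min(100*3^5,5610)=5610, bounds=[2805,5610]
  i=6: D_i=min(100*3^6,5610)=5610, bounds=[2805,5610]
  i=7: D_i=min(100*3^7,5610)=5610, bounds=[2805,5610]
  i=8: D_i=min(100*3^8,5610)=5610, bounds=[2805,5610]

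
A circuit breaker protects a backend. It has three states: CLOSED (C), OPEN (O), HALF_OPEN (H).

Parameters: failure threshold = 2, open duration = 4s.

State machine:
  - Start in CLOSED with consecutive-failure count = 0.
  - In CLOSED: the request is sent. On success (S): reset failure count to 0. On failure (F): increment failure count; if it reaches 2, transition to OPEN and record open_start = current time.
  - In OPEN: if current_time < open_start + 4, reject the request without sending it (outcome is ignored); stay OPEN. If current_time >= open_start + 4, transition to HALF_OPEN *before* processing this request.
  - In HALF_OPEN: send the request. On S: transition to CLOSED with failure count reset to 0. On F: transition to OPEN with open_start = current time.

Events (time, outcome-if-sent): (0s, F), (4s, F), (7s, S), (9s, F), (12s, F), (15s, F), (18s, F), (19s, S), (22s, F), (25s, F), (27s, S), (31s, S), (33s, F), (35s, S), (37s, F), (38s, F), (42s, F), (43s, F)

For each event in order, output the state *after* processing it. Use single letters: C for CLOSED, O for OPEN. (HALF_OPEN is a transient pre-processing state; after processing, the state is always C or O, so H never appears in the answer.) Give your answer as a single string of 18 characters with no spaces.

State after each event:
  event#1 t=0s outcome=F: state=CLOSED
  event#2 t=4s outcome=F: state=OPEN
  event#3 t=7s outcome=S: state=OPEN
  event#4 t=9s outcome=F: state=OPEN
  event#5 t=12s outcome=F: state=OPEN
  event#6 t=15s outcome=F: state=OPEN
  event#7 t=18s outcome=F: state=OPEN
  event#8 t=19s outcome=S: state=CLOSED
  event#9 t=22s outcome=F: state=CLOSED
  event#10 t=25s outcome=F: state=OPEN
  event#11 t=27s outcome=S: state=OPEN
  event#12 t=31s outcome=S: state=CLOSED
  event#13 t=33s outcome=F: state=CLOSED
  event#14 t=35s outcome=S: state=CLOSED
  event#15 t=37s outcome=F: state=CLOSED
  event#16 t=38s outcome=F: state=OPEN
  event#17 t=42s outcome=F: state=OPEN
  event#18 t=43s outcome=F: state=OPEN

Answer: COOOOOOCCOOCCCCOOO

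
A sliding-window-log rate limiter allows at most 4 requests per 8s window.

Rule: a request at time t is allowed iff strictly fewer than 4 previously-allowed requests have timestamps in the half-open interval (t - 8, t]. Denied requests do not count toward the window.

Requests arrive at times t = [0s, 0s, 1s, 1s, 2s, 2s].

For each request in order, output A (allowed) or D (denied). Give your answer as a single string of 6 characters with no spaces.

Tracking allowed requests in the window:
  req#1 t=0s: ALLOW
  req#2 t=0s: ALLOW
  req#3 t=1s: ALLOW
  req#4 t=1s: ALLOW
  req#5 t=2s: DENY
  req#6 t=2s: DENY

Answer: AAAADD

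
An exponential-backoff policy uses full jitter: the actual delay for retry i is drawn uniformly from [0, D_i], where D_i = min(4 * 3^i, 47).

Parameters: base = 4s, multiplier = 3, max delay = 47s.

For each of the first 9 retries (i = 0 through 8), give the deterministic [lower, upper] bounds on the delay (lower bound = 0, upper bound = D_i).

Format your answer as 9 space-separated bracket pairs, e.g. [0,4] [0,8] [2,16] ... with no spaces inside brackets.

Answer: [0,4] [0,12] [0,36] [0,47] [0,47] [0,47] [0,47] [0,47] [0,47]

Derivation:
Computing bounds per retry:
  i=0: D_i=min(4*3^0,47)=4, bounds=[0,4]
  i=1: D_i=min(4*3^1,47)=12, bounds=[0,12]
  i=2: D_i=min(4*3^2,47)=36, bounds=[0,36]
  i=3: D_i=min(4*3^3,47)=47, bounds=[0,47]
  i=4: D_i=min(4*3^4,47)=47, bounds=[0,47]
  i=5: D_i=min(4*3^5,47)=47, bounds=[0,47]
  i=6: D_i=min(4*3^6,47)=47, bounds=[0,47]
  i=7: D_i=min(4*3^7,47)=47, bounds=[0,47]
  i=8: D_i=min(4*3^8,47)=47, bounds=[0,47]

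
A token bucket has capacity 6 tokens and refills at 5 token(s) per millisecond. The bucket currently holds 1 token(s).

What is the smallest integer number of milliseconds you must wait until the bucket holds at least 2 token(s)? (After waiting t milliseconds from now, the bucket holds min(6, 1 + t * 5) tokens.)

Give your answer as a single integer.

Answer: 1

Derivation:
Need 1 + t * 5 >= 2, so t >= 1/5.
Smallest integer t = ceil(1/5) = 1.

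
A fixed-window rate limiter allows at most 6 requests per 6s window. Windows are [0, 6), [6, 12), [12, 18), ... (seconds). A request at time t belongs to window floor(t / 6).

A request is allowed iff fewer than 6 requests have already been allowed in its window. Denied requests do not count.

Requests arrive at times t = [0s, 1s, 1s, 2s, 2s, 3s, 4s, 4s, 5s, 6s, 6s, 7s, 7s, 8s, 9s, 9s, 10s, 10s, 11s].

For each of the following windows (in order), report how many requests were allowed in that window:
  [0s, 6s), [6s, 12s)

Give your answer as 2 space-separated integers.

Answer: 6 6

Derivation:
Processing requests:
  req#1 t=0s (window 0): ALLOW
  req#2 t=1s (window 0): ALLOW
  req#3 t=1s (window 0): ALLOW
  req#4 t=2s (window 0): ALLOW
  req#5 t=2s (window 0): ALLOW
  req#6 t=3s (window 0): ALLOW
  req#7 t=4s (window 0): DENY
  req#8 t=4s (window 0): DENY
  req#9 t=5s (window 0): DENY
  req#10 t=6s (window 1): ALLOW
  req#11 t=6s (window 1): ALLOW
  req#12 t=7s (window 1): ALLOW
  req#13 t=7s (window 1): ALLOW
  req#14 t=8s (window 1): ALLOW
  req#15 t=9s (window 1): ALLOW
  req#16 t=9s (window 1): DENY
  req#17 t=10s (window 1): DENY
  req#18 t=10s (window 1): DENY
  req#19 t=11s (window 1): DENY

Allowed counts by window: 6 6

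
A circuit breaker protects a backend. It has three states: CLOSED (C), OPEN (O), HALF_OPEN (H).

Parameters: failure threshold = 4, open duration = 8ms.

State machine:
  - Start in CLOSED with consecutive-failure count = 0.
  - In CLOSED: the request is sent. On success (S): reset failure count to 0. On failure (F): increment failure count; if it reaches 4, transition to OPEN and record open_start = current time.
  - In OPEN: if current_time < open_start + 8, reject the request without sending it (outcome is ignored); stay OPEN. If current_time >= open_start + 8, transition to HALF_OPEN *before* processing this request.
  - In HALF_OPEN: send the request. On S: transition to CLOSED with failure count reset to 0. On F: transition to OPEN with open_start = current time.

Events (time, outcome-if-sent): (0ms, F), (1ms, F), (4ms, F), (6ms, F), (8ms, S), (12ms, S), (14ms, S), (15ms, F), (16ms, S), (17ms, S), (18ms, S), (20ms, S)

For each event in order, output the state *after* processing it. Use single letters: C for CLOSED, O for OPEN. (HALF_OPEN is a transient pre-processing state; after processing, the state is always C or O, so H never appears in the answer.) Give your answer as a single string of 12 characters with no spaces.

Answer: CCCOOOCCCCCC

Derivation:
State after each event:
  event#1 t=0ms outcome=F: state=CLOSED
  event#2 t=1ms outcome=F: state=CLOSED
  event#3 t=4ms outcome=F: state=CLOSED
  event#4 t=6ms outcome=F: state=OPEN
  event#5 t=8ms outcome=S: state=OPEN
  event#6 t=12ms outcome=S: state=OPEN
  event#7 t=14ms outcome=S: state=CLOSED
  event#8 t=15ms outcome=F: state=CLOSED
  event#9 t=16ms outcome=S: state=CLOSED
  event#10 t=17ms outcome=S: state=CLOSED
  event#11 t=18ms outcome=S: state=CLOSED
  event#12 t=20ms outcome=S: state=CLOSED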